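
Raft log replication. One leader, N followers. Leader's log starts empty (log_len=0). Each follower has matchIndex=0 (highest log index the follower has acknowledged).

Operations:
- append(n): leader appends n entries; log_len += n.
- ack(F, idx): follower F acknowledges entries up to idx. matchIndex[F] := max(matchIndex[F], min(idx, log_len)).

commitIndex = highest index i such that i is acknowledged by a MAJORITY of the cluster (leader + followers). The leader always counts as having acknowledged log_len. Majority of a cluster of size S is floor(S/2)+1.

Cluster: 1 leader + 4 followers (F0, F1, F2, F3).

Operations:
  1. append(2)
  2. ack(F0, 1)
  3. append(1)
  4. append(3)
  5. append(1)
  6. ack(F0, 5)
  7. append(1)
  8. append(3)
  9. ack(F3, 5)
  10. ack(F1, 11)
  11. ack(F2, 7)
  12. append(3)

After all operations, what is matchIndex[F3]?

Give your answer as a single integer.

Answer: 5

Derivation:
Op 1: append 2 -> log_len=2
Op 2: F0 acks idx 1 -> match: F0=1 F1=0 F2=0 F3=0; commitIndex=0
Op 3: append 1 -> log_len=3
Op 4: append 3 -> log_len=6
Op 5: append 1 -> log_len=7
Op 6: F0 acks idx 5 -> match: F0=5 F1=0 F2=0 F3=0; commitIndex=0
Op 7: append 1 -> log_len=8
Op 8: append 3 -> log_len=11
Op 9: F3 acks idx 5 -> match: F0=5 F1=0 F2=0 F3=5; commitIndex=5
Op 10: F1 acks idx 11 -> match: F0=5 F1=11 F2=0 F3=5; commitIndex=5
Op 11: F2 acks idx 7 -> match: F0=5 F1=11 F2=7 F3=5; commitIndex=7
Op 12: append 3 -> log_len=14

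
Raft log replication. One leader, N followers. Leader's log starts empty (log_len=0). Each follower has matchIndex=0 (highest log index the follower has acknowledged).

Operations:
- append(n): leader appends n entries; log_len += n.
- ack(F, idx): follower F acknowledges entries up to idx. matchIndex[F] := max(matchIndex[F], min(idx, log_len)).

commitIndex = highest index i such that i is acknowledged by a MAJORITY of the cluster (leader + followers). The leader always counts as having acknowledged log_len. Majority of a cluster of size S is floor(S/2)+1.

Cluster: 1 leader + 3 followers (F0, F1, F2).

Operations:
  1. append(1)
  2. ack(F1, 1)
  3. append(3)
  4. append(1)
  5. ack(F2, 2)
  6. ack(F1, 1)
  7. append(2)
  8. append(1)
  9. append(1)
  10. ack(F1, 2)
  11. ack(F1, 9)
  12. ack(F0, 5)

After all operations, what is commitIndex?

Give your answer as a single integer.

Op 1: append 1 -> log_len=1
Op 2: F1 acks idx 1 -> match: F0=0 F1=1 F2=0; commitIndex=0
Op 3: append 3 -> log_len=4
Op 4: append 1 -> log_len=5
Op 5: F2 acks idx 2 -> match: F0=0 F1=1 F2=2; commitIndex=1
Op 6: F1 acks idx 1 -> match: F0=0 F1=1 F2=2; commitIndex=1
Op 7: append 2 -> log_len=7
Op 8: append 1 -> log_len=8
Op 9: append 1 -> log_len=9
Op 10: F1 acks idx 2 -> match: F0=0 F1=2 F2=2; commitIndex=2
Op 11: F1 acks idx 9 -> match: F0=0 F1=9 F2=2; commitIndex=2
Op 12: F0 acks idx 5 -> match: F0=5 F1=9 F2=2; commitIndex=5

Answer: 5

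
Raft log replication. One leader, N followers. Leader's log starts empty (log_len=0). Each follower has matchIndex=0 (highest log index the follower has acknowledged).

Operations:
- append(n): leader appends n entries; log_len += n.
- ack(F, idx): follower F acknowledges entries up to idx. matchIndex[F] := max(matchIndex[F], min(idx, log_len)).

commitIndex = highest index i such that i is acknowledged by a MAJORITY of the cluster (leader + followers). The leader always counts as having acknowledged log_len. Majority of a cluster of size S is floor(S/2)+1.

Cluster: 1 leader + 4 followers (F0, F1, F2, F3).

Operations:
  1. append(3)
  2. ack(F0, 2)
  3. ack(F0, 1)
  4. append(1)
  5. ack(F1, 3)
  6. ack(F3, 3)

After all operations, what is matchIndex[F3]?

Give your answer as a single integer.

Answer: 3

Derivation:
Op 1: append 3 -> log_len=3
Op 2: F0 acks idx 2 -> match: F0=2 F1=0 F2=0 F3=0; commitIndex=0
Op 3: F0 acks idx 1 -> match: F0=2 F1=0 F2=0 F3=0; commitIndex=0
Op 4: append 1 -> log_len=4
Op 5: F1 acks idx 3 -> match: F0=2 F1=3 F2=0 F3=0; commitIndex=2
Op 6: F3 acks idx 3 -> match: F0=2 F1=3 F2=0 F3=3; commitIndex=3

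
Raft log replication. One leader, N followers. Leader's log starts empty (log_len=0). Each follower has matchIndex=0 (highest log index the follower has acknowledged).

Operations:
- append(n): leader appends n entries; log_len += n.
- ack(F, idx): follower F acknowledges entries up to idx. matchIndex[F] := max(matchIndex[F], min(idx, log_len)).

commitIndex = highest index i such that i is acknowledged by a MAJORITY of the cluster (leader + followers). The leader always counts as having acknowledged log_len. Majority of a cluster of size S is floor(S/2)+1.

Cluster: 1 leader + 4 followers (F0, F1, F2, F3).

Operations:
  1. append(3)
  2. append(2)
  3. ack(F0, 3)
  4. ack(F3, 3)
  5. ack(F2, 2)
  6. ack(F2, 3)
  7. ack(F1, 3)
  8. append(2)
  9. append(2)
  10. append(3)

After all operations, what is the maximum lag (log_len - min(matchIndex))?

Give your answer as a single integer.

Op 1: append 3 -> log_len=3
Op 2: append 2 -> log_len=5
Op 3: F0 acks idx 3 -> match: F0=3 F1=0 F2=0 F3=0; commitIndex=0
Op 4: F3 acks idx 3 -> match: F0=3 F1=0 F2=0 F3=3; commitIndex=3
Op 5: F2 acks idx 2 -> match: F0=3 F1=0 F2=2 F3=3; commitIndex=3
Op 6: F2 acks idx 3 -> match: F0=3 F1=0 F2=3 F3=3; commitIndex=3
Op 7: F1 acks idx 3 -> match: F0=3 F1=3 F2=3 F3=3; commitIndex=3
Op 8: append 2 -> log_len=7
Op 9: append 2 -> log_len=9
Op 10: append 3 -> log_len=12

Answer: 9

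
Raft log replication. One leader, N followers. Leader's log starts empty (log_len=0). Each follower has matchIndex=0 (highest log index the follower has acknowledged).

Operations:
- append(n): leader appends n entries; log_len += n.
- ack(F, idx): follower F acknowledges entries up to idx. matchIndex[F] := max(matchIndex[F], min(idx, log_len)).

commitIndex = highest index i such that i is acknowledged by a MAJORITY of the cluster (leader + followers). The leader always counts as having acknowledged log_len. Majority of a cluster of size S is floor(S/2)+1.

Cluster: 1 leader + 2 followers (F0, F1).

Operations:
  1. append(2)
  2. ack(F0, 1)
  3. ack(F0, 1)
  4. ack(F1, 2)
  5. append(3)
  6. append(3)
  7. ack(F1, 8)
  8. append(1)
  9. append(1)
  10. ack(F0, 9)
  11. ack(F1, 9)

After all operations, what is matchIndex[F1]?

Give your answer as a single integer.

Op 1: append 2 -> log_len=2
Op 2: F0 acks idx 1 -> match: F0=1 F1=0; commitIndex=1
Op 3: F0 acks idx 1 -> match: F0=1 F1=0; commitIndex=1
Op 4: F1 acks idx 2 -> match: F0=1 F1=2; commitIndex=2
Op 5: append 3 -> log_len=5
Op 6: append 3 -> log_len=8
Op 7: F1 acks idx 8 -> match: F0=1 F1=8; commitIndex=8
Op 8: append 1 -> log_len=9
Op 9: append 1 -> log_len=10
Op 10: F0 acks idx 9 -> match: F0=9 F1=8; commitIndex=9
Op 11: F1 acks idx 9 -> match: F0=9 F1=9; commitIndex=9

Answer: 9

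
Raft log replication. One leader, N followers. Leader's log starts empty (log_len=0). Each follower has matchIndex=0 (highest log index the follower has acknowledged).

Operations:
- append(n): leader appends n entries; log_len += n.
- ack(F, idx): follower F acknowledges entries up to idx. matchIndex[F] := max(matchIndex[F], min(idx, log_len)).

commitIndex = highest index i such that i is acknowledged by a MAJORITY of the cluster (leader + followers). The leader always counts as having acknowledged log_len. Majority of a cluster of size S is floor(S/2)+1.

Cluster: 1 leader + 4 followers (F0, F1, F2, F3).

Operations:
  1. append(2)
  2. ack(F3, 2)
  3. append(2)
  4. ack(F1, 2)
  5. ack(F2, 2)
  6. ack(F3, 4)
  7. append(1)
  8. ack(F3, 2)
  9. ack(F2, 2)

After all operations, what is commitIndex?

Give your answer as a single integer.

Op 1: append 2 -> log_len=2
Op 2: F3 acks idx 2 -> match: F0=0 F1=0 F2=0 F3=2; commitIndex=0
Op 3: append 2 -> log_len=4
Op 4: F1 acks idx 2 -> match: F0=0 F1=2 F2=0 F3=2; commitIndex=2
Op 5: F2 acks idx 2 -> match: F0=0 F1=2 F2=2 F3=2; commitIndex=2
Op 6: F3 acks idx 4 -> match: F0=0 F1=2 F2=2 F3=4; commitIndex=2
Op 7: append 1 -> log_len=5
Op 8: F3 acks idx 2 -> match: F0=0 F1=2 F2=2 F3=4; commitIndex=2
Op 9: F2 acks idx 2 -> match: F0=0 F1=2 F2=2 F3=4; commitIndex=2

Answer: 2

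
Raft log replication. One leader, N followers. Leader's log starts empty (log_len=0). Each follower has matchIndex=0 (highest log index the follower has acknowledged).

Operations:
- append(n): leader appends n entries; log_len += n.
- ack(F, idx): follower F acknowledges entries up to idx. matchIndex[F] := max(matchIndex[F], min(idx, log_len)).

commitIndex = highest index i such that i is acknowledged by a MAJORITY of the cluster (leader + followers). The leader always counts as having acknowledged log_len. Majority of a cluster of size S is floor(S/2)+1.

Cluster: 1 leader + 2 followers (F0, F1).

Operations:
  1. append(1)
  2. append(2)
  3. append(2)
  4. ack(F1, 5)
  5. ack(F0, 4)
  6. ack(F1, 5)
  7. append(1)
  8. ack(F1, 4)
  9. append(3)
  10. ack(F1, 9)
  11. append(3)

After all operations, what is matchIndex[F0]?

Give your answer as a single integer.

Answer: 4

Derivation:
Op 1: append 1 -> log_len=1
Op 2: append 2 -> log_len=3
Op 3: append 2 -> log_len=5
Op 4: F1 acks idx 5 -> match: F0=0 F1=5; commitIndex=5
Op 5: F0 acks idx 4 -> match: F0=4 F1=5; commitIndex=5
Op 6: F1 acks idx 5 -> match: F0=4 F1=5; commitIndex=5
Op 7: append 1 -> log_len=6
Op 8: F1 acks idx 4 -> match: F0=4 F1=5; commitIndex=5
Op 9: append 3 -> log_len=9
Op 10: F1 acks idx 9 -> match: F0=4 F1=9; commitIndex=9
Op 11: append 3 -> log_len=12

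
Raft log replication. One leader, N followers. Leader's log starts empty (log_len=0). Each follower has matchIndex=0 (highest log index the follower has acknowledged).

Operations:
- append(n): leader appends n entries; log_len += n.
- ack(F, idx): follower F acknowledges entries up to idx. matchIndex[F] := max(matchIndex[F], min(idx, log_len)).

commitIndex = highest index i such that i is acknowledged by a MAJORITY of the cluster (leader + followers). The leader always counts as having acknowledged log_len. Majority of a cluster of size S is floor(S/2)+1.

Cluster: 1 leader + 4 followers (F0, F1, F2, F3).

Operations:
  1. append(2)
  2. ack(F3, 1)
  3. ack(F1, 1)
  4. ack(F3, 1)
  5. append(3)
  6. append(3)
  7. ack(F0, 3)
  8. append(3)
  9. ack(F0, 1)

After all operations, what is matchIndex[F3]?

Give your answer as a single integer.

Answer: 1

Derivation:
Op 1: append 2 -> log_len=2
Op 2: F3 acks idx 1 -> match: F0=0 F1=0 F2=0 F3=1; commitIndex=0
Op 3: F1 acks idx 1 -> match: F0=0 F1=1 F2=0 F3=1; commitIndex=1
Op 4: F3 acks idx 1 -> match: F0=0 F1=1 F2=0 F3=1; commitIndex=1
Op 5: append 3 -> log_len=5
Op 6: append 3 -> log_len=8
Op 7: F0 acks idx 3 -> match: F0=3 F1=1 F2=0 F3=1; commitIndex=1
Op 8: append 3 -> log_len=11
Op 9: F0 acks idx 1 -> match: F0=3 F1=1 F2=0 F3=1; commitIndex=1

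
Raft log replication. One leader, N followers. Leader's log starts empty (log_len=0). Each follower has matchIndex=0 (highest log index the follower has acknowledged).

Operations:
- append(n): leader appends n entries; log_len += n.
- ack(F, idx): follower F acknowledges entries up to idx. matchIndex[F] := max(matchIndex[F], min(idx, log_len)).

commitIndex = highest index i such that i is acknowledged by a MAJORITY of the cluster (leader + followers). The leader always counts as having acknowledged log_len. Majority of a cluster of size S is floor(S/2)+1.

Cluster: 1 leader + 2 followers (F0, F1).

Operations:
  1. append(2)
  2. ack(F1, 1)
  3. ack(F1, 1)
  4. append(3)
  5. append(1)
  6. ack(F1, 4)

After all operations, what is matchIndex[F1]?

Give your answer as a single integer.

Op 1: append 2 -> log_len=2
Op 2: F1 acks idx 1 -> match: F0=0 F1=1; commitIndex=1
Op 3: F1 acks idx 1 -> match: F0=0 F1=1; commitIndex=1
Op 4: append 3 -> log_len=5
Op 5: append 1 -> log_len=6
Op 6: F1 acks idx 4 -> match: F0=0 F1=4; commitIndex=4

Answer: 4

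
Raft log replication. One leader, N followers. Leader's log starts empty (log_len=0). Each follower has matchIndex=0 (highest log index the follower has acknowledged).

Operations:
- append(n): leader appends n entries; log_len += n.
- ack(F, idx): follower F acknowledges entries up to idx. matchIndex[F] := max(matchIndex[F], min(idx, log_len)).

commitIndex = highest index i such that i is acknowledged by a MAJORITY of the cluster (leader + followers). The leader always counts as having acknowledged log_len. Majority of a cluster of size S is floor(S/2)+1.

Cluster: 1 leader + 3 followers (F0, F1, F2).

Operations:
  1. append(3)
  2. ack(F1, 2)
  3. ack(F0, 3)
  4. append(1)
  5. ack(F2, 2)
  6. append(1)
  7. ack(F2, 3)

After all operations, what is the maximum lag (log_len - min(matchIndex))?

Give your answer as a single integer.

Answer: 3

Derivation:
Op 1: append 3 -> log_len=3
Op 2: F1 acks idx 2 -> match: F0=0 F1=2 F2=0; commitIndex=0
Op 3: F0 acks idx 3 -> match: F0=3 F1=2 F2=0; commitIndex=2
Op 4: append 1 -> log_len=4
Op 5: F2 acks idx 2 -> match: F0=3 F1=2 F2=2; commitIndex=2
Op 6: append 1 -> log_len=5
Op 7: F2 acks idx 3 -> match: F0=3 F1=2 F2=3; commitIndex=3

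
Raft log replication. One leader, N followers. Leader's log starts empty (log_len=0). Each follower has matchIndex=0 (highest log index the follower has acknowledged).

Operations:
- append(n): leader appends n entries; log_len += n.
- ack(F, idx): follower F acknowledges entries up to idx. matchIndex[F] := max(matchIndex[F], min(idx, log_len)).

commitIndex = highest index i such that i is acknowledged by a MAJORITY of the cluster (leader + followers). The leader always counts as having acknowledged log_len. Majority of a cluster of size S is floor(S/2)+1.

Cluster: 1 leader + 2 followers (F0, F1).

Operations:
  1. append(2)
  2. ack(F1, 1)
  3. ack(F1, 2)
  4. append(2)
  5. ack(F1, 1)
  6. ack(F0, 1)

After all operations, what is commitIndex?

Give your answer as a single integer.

Answer: 2

Derivation:
Op 1: append 2 -> log_len=2
Op 2: F1 acks idx 1 -> match: F0=0 F1=1; commitIndex=1
Op 3: F1 acks idx 2 -> match: F0=0 F1=2; commitIndex=2
Op 4: append 2 -> log_len=4
Op 5: F1 acks idx 1 -> match: F0=0 F1=2; commitIndex=2
Op 6: F0 acks idx 1 -> match: F0=1 F1=2; commitIndex=2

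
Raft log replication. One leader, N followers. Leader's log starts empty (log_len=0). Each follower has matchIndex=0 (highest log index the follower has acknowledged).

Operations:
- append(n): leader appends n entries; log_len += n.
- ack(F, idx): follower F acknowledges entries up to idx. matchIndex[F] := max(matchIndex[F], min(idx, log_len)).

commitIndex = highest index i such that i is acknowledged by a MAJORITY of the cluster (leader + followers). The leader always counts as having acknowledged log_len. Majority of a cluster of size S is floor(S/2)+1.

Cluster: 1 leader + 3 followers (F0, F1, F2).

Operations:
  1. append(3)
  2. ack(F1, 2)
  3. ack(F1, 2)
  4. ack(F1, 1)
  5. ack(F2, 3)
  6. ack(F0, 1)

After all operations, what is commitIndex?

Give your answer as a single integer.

Op 1: append 3 -> log_len=3
Op 2: F1 acks idx 2 -> match: F0=0 F1=2 F2=0; commitIndex=0
Op 3: F1 acks idx 2 -> match: F0=0 F1=2 F2=0; commitIndex=0
Op 4: F1 acks idx 1 -> match: F0=0 F1=2 F2=0; commitIndex=0
Op 5: F2 acks idx 3 -> match: F0=0 F1=2 F2=3; commitIndex=2
Op 6: F0 acks idx 1 -> match: F0=1 F1=2 F2=3; commitIndex=2

Answer: 2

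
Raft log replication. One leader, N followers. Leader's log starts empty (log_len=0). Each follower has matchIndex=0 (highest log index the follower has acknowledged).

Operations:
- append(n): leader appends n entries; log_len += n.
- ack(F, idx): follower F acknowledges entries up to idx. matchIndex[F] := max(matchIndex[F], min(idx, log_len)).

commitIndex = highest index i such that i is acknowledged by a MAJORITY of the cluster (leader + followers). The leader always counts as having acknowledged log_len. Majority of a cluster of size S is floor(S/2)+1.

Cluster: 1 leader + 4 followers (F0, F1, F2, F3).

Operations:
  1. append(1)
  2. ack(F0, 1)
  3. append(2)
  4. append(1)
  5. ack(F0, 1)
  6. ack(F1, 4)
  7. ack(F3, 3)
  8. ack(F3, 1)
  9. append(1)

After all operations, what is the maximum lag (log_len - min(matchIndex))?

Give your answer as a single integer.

Op 1: append 1 -> log_len=1
Op 2: F0 acks idx 1 -> match: F0=1 F1=0 F2=0 F3=0; commitIndex=0
Op 3: append 2 -> log_len=3
Op 4: append 1 -> log_len=4
Op 5: F0 acks idx 1 -> match: F0=1 F1=0 F2=0 F3=0; commitIndex=0
Op 6: F1 acks idx 4 -> match: F0=1 F1=4 F2=0 F3=0; commitIndex=1
Op 7: F3 acks idx 3 -> match: F0=1 F1=4 F2=0 F3=3; commitIndex=3
Op 8: F3 acks idx 1 -> match: F0=1 F1=4 F2=0 F3=3; commitIndex=3
Op 9: append 1 -> log_len=5

Answer: 5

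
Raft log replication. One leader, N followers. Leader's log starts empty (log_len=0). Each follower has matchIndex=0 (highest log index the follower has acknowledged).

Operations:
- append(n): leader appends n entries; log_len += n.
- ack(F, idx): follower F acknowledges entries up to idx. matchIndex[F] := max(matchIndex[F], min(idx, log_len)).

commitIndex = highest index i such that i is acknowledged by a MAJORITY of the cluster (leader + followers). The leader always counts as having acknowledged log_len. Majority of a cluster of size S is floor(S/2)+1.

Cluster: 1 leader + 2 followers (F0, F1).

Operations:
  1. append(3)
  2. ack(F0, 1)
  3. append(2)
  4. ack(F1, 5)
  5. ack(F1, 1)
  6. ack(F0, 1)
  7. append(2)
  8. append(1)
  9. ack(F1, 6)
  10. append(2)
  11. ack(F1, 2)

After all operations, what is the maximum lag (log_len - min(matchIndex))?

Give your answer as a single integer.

Op 1: append 3 -> log_len=3
Op 2: F0 acks idx 1 -> match: F0=1 F1=0; commitIndex=1
Op 3: append 2 -> log_len=5
Op 4: F1 acks idx 5 -> match: F0=1 F1=5; commitIndex=5
Op 5: F1 acks idx 1 -> match: F0=1 F1=5; commitIndex=5
Op 6: F0 acks idx 1 -> match: F0=1 F1=5; commitIndex=5
Op 7: append 2 -> log_len=7
Op 8: append 1 -> log_len=8
Op 9: F1 acks idx 6 -> match: F0=1 F1=6; commitIndex=6
Op 10: append 2 -> log_len=10
Op 11: F1 acks idx 2 -> match: F0=1 F1=6; commitIndex=6

Answer: 9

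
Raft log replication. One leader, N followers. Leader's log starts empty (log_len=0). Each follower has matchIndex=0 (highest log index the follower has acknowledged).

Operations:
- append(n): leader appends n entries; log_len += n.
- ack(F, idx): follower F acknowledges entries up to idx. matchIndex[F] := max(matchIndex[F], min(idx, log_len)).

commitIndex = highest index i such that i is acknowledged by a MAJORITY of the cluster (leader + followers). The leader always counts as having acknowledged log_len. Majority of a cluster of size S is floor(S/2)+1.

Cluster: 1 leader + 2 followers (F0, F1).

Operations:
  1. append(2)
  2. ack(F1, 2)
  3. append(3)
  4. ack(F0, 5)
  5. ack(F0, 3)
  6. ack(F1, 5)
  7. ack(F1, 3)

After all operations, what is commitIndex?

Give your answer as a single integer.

Op 1: append 2 -> log_len=2
Op 2: F1 acks idx 2 -> match: F0=0 F1=2; commitIndex=2
Op 3: append 3 -> log_len=5
Op 4: F0 acks idx 5 -> match: F0=5 F1=2; commitIndex=5
Op 5: F0 acks idx 3 -> match: F0=5 F1=2; commitIndex=5
Op 6: F1 acks idx 5 -> match: F0=5 F1=5; commitIndex=5
Op 7: F1 acks idx 3 -> match: F0=5 F1=5; commitIndex=5

Answer: 5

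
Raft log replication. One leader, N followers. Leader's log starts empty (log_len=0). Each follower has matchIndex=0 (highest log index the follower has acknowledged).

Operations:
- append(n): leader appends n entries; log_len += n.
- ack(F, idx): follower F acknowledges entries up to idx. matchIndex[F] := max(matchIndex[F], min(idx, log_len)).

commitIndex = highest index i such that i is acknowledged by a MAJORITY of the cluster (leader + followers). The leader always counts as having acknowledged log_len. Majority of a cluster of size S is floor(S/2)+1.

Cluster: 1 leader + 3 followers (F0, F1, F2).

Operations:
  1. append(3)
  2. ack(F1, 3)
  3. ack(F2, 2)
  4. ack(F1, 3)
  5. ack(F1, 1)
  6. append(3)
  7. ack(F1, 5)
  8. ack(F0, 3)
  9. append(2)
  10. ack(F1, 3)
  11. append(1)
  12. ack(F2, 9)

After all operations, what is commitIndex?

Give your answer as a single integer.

Answer: 5

Derivation:
Op 1: append 3 -> log_len=3
Op 2: F1 acks idx 3 -> match: F0=0 F1=3 F2=0; commitIndex=0
Op 3: F2 acks idx 2 -> match: F0=0 F1=3 F2=2; commitIndex=2
Op 4: F1 acks idx 3 -> match: F0=0 F1=3 F2=2; commitIndex=2
Op 5: F1 acks idx 1 -> match: F0=0 F1=3 F2=2; commitIndex=2
Op 6: append 3 -> log_len=6
Op 7: F1 acks idx 5 -> match: F0=0 F1=5 F2=2; commitIndex=2
Op 8: F0 acks idx 3 -> match: F0=3 F1=5 F2=2; commitIndex=3
Op 9: append 2 -> log_len=8
Op 10: F1 acks idx 3 -> match: F0=3 F1=5 F2=2; commitIndex=3
Op 11: append 1 -> log_len=9
Op 12: F2 acks idx 9 -> match: F0=3 F1=5 F2=9; commitIndex=5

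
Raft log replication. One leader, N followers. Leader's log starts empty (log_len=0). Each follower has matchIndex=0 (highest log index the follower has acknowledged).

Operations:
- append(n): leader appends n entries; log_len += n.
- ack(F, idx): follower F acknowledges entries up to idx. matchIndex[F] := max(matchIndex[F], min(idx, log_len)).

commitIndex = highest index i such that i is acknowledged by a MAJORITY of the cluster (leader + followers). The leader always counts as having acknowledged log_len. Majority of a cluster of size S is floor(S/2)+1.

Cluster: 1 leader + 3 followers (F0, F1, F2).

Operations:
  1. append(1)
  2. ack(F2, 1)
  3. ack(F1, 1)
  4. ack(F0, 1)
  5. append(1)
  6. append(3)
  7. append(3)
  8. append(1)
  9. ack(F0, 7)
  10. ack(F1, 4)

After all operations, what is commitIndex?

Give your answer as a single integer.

Answer: 4

Derivation:
Op 1: append 1 -> log_len=1
Op 2: F2 acks idx 1 -> match: F0=0 F1=0 F2=1; commitIndex=0
Op 3: F1 acks idx 1 -> match: F0=0 F1=1 F2=1; commitIndex=1
Op 4: F0 acks idx 1 -> match: F0=1 F1=1 F2=1; commitIndex=1
Op 5: append 1 -> log_len=2
Op 6: append 3 -> log_len=5
Op 7: append 3 -> log_len=8
Op 8: append 1 -> log_len=9
Op 9: F0 acks idx 7 -> match: F0=7 F1=1 F2=1; commitIndex=1
Op 10: F1 acks idx 4 -> match: F0=7 F1=4 F2=1; commitIndex=4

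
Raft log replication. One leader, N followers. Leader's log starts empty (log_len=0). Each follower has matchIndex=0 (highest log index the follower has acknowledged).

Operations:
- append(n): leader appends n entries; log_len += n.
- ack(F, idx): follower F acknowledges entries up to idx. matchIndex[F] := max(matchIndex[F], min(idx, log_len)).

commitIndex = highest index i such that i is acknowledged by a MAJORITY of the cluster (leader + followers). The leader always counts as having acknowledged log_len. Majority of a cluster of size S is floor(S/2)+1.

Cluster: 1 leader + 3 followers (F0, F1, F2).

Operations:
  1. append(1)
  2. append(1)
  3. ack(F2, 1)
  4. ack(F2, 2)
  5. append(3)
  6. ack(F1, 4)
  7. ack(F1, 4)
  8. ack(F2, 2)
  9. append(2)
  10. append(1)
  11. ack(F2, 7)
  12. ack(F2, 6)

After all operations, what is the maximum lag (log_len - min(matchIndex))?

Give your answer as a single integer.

Op 1: append 1 -> log_len=1
Op 2: append 1 -> log_len=2
Op 3: F2 acks idx 1 -> match: F0=0 F1=0 F2=1; commitIndex=0
Op 4: F2 acks idx 2 -> match: F0=0 F1=0 F2=2; commitIndex=0
Op 5: append 3 -> log_len=5
Op 6: F1 acks idx 4 -> match: F0=0 F1=4 F2=2; commitIndex=2
Op 7: F1 acks idx 4 -> match: F0=0 F1=4 F2=2; commitIndex=2
Op 8: F2 acks idx 2 -> match: F0=0 F1=4 F2=2; commitIndex=2
Op 9: append 2 -> log_len=7
Op 10: append 1 -> log_len=8
Op 11: F2 acks idx 7 -> match: F0=0 F1=4 F2=7; commitIndex=4
Op 12: F2 acks idx 6 -> match: F0=0 F1=4 F2=7; commitIndex=4

Answer: 8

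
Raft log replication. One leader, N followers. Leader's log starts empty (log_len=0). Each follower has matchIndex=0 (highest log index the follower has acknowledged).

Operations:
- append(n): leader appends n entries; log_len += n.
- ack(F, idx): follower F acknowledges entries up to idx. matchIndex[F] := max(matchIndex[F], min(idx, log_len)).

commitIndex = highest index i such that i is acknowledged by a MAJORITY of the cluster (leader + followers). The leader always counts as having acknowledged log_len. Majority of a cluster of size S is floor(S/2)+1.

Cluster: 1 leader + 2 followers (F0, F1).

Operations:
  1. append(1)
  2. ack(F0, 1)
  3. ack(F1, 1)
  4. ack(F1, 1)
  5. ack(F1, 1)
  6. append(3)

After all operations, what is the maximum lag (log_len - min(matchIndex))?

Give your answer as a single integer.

Op 1: append 1 -> log_len=1
Op 2: F0 acks idx 1 -> match: F0=1 F1=0; commitIndex=1
Op 3: F1 acks idx 1 -> match: F0=1 F1=1; commitIndex=1
Op 4: F1 acks idx 1 -> match: F0=1 F1=1; commitIndex=1
Op 5: F1 acks idx 1 -> match: F0=1 F1=1; commitIndex=1
Op 6: append 3 -> log_len=4

Answer: 3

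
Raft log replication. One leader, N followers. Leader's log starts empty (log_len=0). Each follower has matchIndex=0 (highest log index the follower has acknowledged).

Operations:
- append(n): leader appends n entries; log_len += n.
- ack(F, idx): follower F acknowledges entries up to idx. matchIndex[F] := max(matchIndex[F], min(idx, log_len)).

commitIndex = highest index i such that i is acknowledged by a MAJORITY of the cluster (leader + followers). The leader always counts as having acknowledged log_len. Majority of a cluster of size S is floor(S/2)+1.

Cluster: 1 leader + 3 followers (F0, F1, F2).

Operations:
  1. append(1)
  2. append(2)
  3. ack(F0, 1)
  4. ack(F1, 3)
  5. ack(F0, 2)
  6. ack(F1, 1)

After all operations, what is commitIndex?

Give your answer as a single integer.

Answer: 2

Derivation:
Op 1: append 1 -> log_len=1
Op 2: append 2 -> log_len=3
Op 3: F0 acks idx 1 -> match: F0=1 F1=0 F2=0; commitIndex=0
Op 4: F1 acks idx 3 -> match: F0=1 F1=3 F2=0; commitIndex=1
Op 5: F0 acks idx 2 -> match: F0=2 F1=3 F2=0; commitIndex=2
Op 6: F1 acks idx 1 -> match: F0=2 F1=3 F2=0; commitIndex=2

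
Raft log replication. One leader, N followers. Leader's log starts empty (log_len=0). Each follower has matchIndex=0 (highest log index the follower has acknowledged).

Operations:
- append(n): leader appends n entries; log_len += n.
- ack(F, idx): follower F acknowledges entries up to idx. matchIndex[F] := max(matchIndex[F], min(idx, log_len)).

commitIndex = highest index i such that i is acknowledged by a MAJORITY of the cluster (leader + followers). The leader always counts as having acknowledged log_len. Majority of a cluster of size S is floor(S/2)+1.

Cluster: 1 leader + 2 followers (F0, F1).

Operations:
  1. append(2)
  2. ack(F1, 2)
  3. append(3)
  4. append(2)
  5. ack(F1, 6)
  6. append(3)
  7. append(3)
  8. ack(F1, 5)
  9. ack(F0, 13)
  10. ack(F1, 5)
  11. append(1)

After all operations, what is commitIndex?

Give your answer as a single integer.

Op 1: append 2 -> log_len=2
Op 2: F1 acks idx 2 -> match: F0=0 F1=2; commitIndex=2
Op 3: append 3 -> log_len=5
Op 4: append 2 -> log_len=7
Op 5: F1 acks idx 6 -> match: F0=0 F1=6; commitIndex=6
Op 6: append 3 -> log_len=10
Op 7: append 3 -> log_len=13
Op 8: F1 acks idx 5 -> match: F0=0 F1=6; commitIndex=6
Op 9: F0 acks idx 13 -> match: F0=13 F1=6; commitIndex=13
Op 10: F1 acks idx 5 -> match: F0=13 F1=6; commitIndex=13
Op 11: append 1 -> log_len=14

Answer: 13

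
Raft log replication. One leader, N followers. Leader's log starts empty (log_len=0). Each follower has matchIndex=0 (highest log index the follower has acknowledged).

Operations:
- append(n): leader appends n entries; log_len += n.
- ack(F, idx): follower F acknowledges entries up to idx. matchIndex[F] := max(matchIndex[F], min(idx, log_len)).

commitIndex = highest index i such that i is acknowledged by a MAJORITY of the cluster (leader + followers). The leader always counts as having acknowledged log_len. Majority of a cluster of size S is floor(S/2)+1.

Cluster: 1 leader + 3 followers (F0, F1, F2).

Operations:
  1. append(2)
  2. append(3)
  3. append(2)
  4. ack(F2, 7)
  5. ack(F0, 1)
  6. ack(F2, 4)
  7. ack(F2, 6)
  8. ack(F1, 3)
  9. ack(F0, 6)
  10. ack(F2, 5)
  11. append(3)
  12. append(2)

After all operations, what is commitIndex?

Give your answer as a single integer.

Op 1: append 2 -> log_len=2
Op 2: append 3 -> log_len=5
Op 3: append 2 -> log_len=7
Op 4: F2 acks idx 7 -> match: F0=0 F1=0 F2=7; commitIndex=0
Op 5: F0 acks idx 1 -> match: F0=1 F1=0 F2=7; commitIndex=1
Op 6: F2 acks idx 4 -> match: F0=1 F1=0 F2=7; commitIndex=1
Op 7: F2 acks idx 6 -> match: F0=1 F1=0 F2=7; commitIndex=1
Op 8: F1 acks idx 3 -> match: F0=1 F1=3 F2=7; commitIndex=3
Op 9: F0 acks idx 6 -> match: F0=6 F1=3 F2=7; commitIndex=6
Op 10: F2 acks idx 5 -> match: F0=6 F1=3 F2=7; commitIndex=6
Op 11: append 3 -> log_len=10
Op 12: append 2 -> log_len=12

Answer: 6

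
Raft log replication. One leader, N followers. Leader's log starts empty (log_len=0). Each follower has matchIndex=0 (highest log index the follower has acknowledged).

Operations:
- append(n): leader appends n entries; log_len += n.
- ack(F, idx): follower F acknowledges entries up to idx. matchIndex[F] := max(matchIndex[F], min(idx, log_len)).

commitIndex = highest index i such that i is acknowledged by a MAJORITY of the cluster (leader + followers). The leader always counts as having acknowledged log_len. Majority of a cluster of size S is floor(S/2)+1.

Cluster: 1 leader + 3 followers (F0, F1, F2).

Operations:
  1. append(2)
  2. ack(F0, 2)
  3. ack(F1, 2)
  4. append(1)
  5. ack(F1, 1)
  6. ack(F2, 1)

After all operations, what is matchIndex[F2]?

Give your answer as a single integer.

Answer: 1

Derivation:
Op 1: append 2 -> log_len=2
Op 2: F0 acks idx 2 -> match: F0=2 F1=0 F2=0; commitIndex=0
Op 3: F1 acks idx 2 -> match: F0=2 F1=2 F2=0; commitIndex=2
Op 4: append 1 -> log_len=3
Op 5: F1 acks idx 1 -> match: F0=2 F1=2 F2=0; commitIndex=2
Op 6: F2 acks idx 1 -> match: F0=2 F1=2 F2=1; commitIndex=2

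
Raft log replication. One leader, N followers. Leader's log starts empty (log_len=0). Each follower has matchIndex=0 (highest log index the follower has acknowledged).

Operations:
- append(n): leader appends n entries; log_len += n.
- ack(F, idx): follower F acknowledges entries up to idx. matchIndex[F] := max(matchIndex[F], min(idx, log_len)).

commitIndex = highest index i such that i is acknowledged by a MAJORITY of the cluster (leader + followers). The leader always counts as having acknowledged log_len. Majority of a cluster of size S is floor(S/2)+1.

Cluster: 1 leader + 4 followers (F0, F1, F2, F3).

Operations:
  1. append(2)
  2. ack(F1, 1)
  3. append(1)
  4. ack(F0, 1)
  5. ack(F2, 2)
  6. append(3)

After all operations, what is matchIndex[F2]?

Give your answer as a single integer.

Op 1: append 2 -> log_len=2
Op 2: F1 acks idx 1 -> match: F0=0 F1=1 F2=0 F3=0; commitIndex=0
Op 3: append 1 -> log_len=3
Op 4: F0 acks idx 1 -> match: F0=1 F1=1 F2=0 F3=0; commitIndex=1
Op 5: F2 acks idx 2 -> match: F0=1 F1=1 F2=2 F3=0; commitIndex=1
Op 6: append 3 -> log_len=6

Answer: 2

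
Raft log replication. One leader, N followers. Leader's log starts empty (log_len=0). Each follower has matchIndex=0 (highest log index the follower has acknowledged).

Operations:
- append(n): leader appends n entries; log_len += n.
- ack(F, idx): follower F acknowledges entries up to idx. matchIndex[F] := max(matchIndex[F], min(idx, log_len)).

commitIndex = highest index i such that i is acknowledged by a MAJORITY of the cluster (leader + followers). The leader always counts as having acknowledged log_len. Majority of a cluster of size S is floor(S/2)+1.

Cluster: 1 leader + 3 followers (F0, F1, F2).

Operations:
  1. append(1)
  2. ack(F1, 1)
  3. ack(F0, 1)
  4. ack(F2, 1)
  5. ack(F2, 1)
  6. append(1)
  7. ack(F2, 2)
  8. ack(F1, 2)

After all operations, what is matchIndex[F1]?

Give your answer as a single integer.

Op 1: append 1 -> log_len=1
Op 2: F1 acks idx 1 -> match: F0=0 F1=1 F2=0; commitIndex=0
Op 3: F0 acks idx 1 -> match: F0=1 F1=1 F2=0; commitIndex=1
Op 4: F2 acks idx 1 -> match: F0=1 F1=1 F2=1; commitIndex=1
Op 5: F2 acks idx 1 -> match: F0=1 F1=1 F2=1; commitIndex=1
Op 6: append 1 -> log_len=2
Op 7: F2 acks idx 2 -> match: F0=1 F1=1 F2=2; commitIndex=1
Op 8: F1 acks idx 2 -> match: F0=1 F1=2 F2=2; commitIndex=2

Answer: 2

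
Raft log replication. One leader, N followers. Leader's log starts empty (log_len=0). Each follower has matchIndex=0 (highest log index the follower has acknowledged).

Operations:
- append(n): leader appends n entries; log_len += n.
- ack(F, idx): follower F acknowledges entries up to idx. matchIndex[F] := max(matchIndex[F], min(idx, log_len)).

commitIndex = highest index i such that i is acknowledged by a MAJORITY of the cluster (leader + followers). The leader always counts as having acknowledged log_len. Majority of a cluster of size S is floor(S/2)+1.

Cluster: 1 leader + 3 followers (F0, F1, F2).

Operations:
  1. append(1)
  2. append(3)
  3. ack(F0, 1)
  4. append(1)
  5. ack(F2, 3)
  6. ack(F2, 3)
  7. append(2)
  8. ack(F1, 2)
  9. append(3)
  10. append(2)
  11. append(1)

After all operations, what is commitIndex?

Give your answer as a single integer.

Answer: 2

Derivation:
Op 1: append 1 -> log_len=1
Op 2: append 3 -> log_len=4
Op 3: F0 acks idx 1 -> match: F0=1 F1=0 F2=0; commitIndex=0
Op 4: append 1 -> log_len=5
Op 5: F2 acks idx 3 -> match: F0=1 F1=0 F2=3; commitIndex=1
Op 6: F2 acks idx 3 -> match: F0=1 F1=0 F2=3; commitIndex=1
Op 7: append 2 -> log_len=7
Op 8: F1 acks idx 2 -> match: F0=1 F1=2 F2=3; commitIndex=2
Op 9: append 3 -> log_len=10
Op 10: append 2 -> log_len=12
Op 11: append 1 -> log_len=13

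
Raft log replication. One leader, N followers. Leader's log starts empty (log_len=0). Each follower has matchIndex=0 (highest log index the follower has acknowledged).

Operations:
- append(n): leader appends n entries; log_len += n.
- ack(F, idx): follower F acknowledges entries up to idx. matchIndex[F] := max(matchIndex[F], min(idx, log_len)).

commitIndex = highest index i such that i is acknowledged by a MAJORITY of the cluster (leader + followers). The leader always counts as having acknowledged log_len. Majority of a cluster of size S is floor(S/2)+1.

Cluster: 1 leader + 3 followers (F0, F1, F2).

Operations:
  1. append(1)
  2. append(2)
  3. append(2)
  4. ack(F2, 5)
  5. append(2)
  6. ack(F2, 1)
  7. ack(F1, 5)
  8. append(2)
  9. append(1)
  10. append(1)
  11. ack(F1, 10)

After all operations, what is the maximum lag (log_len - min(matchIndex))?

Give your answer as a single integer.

Answer: 11

Derivation:
Op 1: append 1 -> log_len=1
Op 2: append 2 -> log_len=3
Op 3: append 2 -> log_len=5
Op 4: F2 acks idx 5 -> match: F0=0 F1=0 F2=5; commitIndex=0
Op 5: append 2 -> log_len=7
Op 6: F2 acks idx 1 -> match: F0=0 F1=0 F2=5; commitIndex=0
Op 7: F1 acks idx 5 -> match: F0=0 F1=5 F2=5; commitIndex=5
Op 8: append 2 -> log_len=9
Op 9: append 1 -> log_len=10
Op 10: append 1 -> log_len=11
Op 11: F1 acks idx 10 -> match: F0=0 F1=10 F2=5; commitIndex=5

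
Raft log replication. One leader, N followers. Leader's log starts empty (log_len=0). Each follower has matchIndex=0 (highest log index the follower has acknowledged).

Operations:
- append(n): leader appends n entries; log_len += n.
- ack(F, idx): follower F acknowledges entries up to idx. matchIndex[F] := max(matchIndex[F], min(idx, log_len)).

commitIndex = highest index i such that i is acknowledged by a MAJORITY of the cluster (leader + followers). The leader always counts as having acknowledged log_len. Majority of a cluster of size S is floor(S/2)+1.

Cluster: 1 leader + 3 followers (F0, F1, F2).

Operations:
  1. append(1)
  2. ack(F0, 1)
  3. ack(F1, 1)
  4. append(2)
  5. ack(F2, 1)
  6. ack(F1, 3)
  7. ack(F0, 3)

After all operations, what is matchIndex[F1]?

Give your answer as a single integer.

Op 1: append 1 -> log_len=1
Op 2: F0 acks idx 1 -> match: F0=1 F1=0 F2=0; commitIndex=0
Op 3: F1 acks idx 1 -> match: F0=1 F1=1 F2=0; commitIndex=1
Op 4: append 2 -> log_len=3
Op 5: F2 acks idx 1 -> match: F0=1 F1=1 F2=1; commitIndex=1
Op 6: F1 acks idx 3 -> match: F0=1 F1=3 F2=1; commitIndex=1
Op 7: F0 acks idx 3 -> match: F0=3 F1=3 F2=1; commitIndex=3

Answer: 3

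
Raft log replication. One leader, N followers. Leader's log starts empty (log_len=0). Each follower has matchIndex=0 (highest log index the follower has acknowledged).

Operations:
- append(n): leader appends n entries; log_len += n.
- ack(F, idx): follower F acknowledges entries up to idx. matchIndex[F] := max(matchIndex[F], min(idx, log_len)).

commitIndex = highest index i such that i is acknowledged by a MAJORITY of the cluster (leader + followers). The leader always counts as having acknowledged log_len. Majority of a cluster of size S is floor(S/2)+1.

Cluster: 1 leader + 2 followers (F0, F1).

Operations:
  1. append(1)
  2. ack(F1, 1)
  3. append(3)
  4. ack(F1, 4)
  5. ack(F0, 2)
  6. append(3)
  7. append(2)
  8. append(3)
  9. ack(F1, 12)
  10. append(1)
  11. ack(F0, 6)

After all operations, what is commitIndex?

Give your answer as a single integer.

Op 1: append 1 -> log_len=1
Op 2: F1 acks idx 1 -> match: F0=0 F1=1; commitIndex=1
Op 3: append 3 -> log_len=4
Op 4: F1 acks idx 4 -> match: F0=0 F1=4; commitIndex=4
Op 5: F0 acks idx 2 -> match: F0=2 F1=4; commitIndex=4
Op 6: append 3 -> log_len=7
Op 7: append 2 -> log_len=9
Op 8: append 3 -> log_len=12
Op 9: F1 acks idx 12 -> match: F0=2 F1=12; commitIndex=12
Op 10: append 1 -> log_len=13
Op 11: F0 acks idx 6 -> match: F0=6 F1=12; commitIndex=12

Answer: 12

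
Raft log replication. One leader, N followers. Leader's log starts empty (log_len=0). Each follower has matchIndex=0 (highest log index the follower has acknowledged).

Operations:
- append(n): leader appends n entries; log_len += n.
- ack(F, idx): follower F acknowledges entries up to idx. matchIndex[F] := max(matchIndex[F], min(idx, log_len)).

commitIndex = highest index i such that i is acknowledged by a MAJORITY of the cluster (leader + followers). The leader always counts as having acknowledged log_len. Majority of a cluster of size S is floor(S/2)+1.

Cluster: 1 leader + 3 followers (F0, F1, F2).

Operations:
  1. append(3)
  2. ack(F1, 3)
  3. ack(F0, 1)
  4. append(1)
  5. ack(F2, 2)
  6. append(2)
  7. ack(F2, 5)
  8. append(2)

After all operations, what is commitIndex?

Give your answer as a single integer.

Answer: 3

Derivation:
Op 1: append 3 -> log_len=3
Op 2: F1 acks idx 3 -> match: F0=0 F1=3 F2=0; commitIndex=0
Op 3: F0 acks idx 1 -> match: F0=1 F1=3 F2=0; commitIndex=1
Op 4: append 1 -> log_len=4
Op 5: F2 acks idx 2 -> match: F0=1 F1=3 F2=2; commitIndex=2
Op 6: append 2 -> log_len=6
Op 7: F2 acks idx 5 -> match: F0=1 F1=3 F2=5; commitIndex=3
Op 8: append 2 -> log_len=8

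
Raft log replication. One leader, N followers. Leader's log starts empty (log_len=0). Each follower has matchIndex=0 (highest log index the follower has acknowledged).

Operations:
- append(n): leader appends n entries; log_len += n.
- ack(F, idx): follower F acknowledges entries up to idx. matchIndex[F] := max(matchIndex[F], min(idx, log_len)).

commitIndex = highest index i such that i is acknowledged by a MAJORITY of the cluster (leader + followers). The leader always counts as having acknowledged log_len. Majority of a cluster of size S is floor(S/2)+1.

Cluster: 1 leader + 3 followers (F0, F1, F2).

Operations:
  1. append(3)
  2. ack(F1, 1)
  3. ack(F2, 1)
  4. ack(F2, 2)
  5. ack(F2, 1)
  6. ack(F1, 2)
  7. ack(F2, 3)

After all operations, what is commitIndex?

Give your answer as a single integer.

Op 1: append 3 -> log_len=3
Op 2: F1 acks idx 1 -> match: F0=0 F1=1 F2=0; commitIndex=0
Op 3: F2 acks idx 1 -> match: F0=0 F1=1 F2=1; commitIndex=1
Op 4: F2 acks idx 2 -> match: F0=0 F1=1 F2=2; commitIndex=1
Op 5: F2 acks idx 1 -> match: F0=0 F1=1 F2=2; commitIndex=1
Op 6: F1 acks idx 2 -> match: F0=0 F1=2 F2=2; commitIndex=2
Op 7: F2 acks idx 3 -> match: F0=0 F1=2 F2=3; commitIndex=2

Answer: 2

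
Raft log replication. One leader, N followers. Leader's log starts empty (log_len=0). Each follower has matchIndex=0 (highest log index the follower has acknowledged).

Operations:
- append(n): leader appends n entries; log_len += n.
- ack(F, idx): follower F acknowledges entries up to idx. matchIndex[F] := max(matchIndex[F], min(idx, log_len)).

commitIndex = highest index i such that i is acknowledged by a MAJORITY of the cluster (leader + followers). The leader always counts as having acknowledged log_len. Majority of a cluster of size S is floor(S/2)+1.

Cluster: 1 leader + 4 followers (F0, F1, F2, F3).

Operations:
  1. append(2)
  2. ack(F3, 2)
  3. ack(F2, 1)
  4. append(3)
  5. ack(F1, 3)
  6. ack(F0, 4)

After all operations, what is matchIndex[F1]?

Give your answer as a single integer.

Answer: 3

Derivation:
Op 1: append 2 -> log_len=2
Op 2: F3 acks idx 2 -> match: F0=0 F1=0 F2=0 F3=2; commitIndex=0
Op 3: F2 acks idx 1 -> match: F0=0 F1=0 F2=1 F3=2; commitIndex=1
Op 4: append 3 -> log_len=5
Op 5: F1 acks idx 3 -> match: F0=0 F1=3 F2=1 F3=2; commitIndex=2
Op 6: F0 acks idx 4 -> match: F0=4 F1=3 F2=1 F3=2; commitIndex=3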